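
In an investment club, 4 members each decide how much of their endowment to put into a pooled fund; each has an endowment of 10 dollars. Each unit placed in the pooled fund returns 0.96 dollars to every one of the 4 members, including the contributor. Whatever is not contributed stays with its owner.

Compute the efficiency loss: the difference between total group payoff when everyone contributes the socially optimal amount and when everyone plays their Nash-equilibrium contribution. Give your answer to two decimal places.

The private return per contributed unit is 0.96 < 1, so contributing 0 is dominant for every player. At the Nash equilibrium everyone keeps their 10, and the group total is 4 × 10 = 40.
Each contributed unit returns 3.840 to the group as a whole (0.96 to each of 4 players), which exceeds 1, so the social optimum is full contribution: group total = 3.840 × 40 = 153.60.
Efficiency loss = 153.60 − 40 = 113.60.

113.60 dollars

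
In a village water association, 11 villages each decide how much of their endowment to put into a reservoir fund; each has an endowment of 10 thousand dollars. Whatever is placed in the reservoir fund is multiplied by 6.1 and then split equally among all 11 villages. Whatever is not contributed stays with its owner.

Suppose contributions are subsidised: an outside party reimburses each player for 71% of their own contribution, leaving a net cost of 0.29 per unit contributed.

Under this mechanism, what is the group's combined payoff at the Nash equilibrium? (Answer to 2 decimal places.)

With the mechanism, a contributed unit returns (6.1/11) / 0.29 = 1.9122 per unit of net cost to the contributor — now above 1 — so contributing fully is weakly dominant for every player.
At the Nash equilibrium everyone contributes 10. Group total payoff = 11 × (10 × 0.71 + 6.1 × 10) = 749.10.

749.10 thousand dollars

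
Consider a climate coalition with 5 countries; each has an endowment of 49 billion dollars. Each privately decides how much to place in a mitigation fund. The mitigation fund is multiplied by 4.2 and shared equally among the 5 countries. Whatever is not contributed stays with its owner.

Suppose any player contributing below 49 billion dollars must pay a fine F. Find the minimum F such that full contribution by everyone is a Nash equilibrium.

Given the others contribute fully, the best deviation is to contribute 0 (any partial contribution still incurs the fine and gives up units whose private return 0.8400 is below 1).
Deviating from 49 to 0 saves 49 billion dollars but forfeits the deviator's share of the drop in the mitigation fund: 4.2/5 × 49 = 41.16.
So the deviation gain is 49 − 41.16 = 7.84, and the fine must be at least 7.84 billion dollars to wipe it out.

7.84 billion dollars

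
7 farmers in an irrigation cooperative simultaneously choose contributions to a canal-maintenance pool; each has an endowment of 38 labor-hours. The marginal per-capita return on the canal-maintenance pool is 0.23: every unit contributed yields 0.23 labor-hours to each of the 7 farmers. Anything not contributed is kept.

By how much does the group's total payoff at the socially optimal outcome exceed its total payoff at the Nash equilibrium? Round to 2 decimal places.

162.26 labor-hours

The private return per contributed unit is 0.23 < 1, so contributing 0 is dominant for every player. At the Nash equilibrium everyone keeps their 38, and the group total is 7 × 38 = 266.
Each contributed unit returns 1.610 to the group as a whole (0.23 to each of 7 players), which exceeds 1, so the social optimum is full contribution: group total = 1.610 × 266 = 428.26.
Efficiency loss = 428.26 − 266 = 162.26.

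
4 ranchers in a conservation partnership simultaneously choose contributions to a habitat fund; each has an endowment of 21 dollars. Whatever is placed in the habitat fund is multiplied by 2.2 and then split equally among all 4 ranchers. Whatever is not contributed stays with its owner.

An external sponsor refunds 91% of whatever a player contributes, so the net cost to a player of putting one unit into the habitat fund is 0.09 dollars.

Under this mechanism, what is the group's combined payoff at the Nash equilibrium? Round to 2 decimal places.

With the mechanism, a contributed unit returns (2.2/4) / 0.09 = 6.1111 per unit of net cost to the contributor — now above 1 — so contributing fully is weakly dominant for every player.
So the Nash equilibrium is full contribution by all 4; the group earns 4 × (21 × 0.91 + 2.2 × 21) = 261.24.

261.24 dollars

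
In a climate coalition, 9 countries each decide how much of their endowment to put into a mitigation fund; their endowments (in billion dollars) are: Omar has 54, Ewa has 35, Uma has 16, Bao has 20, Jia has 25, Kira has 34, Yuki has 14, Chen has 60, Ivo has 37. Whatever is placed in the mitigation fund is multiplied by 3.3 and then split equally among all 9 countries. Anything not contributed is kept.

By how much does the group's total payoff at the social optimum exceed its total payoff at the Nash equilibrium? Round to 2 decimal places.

678.50 billion dollars

The private return per contributed unit is 3.3/9 = 0.3667 < 1 for every player regardless of endowment, so the Nash equilibrium is zero contribution and the group total is Σ E_j = 54 + 35 + 16 + 20 + 25 + 34 + 14 + 60 + 37 = 295.
Each contributed unit returns 3.300 to the group, so the social optimum is full contribution by everyone: group total = 3.300 × 295 = 973.50.
Efficiency loss = (3.300 − 1) × 295 = 678.50.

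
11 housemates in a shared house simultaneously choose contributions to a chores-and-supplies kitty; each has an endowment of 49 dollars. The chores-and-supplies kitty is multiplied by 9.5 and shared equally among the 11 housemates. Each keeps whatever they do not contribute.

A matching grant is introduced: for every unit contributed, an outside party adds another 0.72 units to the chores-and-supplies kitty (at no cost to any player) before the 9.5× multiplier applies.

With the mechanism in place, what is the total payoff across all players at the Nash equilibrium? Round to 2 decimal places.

The effective private return per unit is now 9.5 × 1.72 / 11 = 1.4855 > 1, so every player's dominant strategy flips to full contribution.
So the Nash equilibrium is full contribution by all 11; the group earns 9.5 × 1.72 × 539 = 8807.26.

8807.26 dollars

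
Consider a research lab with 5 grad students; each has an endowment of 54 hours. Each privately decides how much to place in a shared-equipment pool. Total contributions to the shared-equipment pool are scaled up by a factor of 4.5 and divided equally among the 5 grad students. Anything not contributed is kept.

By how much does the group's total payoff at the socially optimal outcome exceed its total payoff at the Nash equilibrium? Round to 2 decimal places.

Each contributed unit returns 4.5/5 = 0.9000 to its contributor — below 1 — so contributing 0 is dominant for every player. At the Nash equilibrium everyone keeps their 54, and the group total is 5 × 54 = 270.
Each contributed unit returns 4.500 to the group as a whole (0.9000 to each of 5 players), which exceeds 1, so the social optimum is full contribution: group total = 4.500 × 270 = 1215.00.
Efficiency loss = 1215.00 − 270 = 945.00.

945.00 hours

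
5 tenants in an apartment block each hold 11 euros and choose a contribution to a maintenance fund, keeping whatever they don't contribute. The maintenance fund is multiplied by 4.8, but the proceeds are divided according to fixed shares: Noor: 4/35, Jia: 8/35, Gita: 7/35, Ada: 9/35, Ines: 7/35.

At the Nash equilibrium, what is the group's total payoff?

Each unit j contributes comes back to j as 4.8 × (j's share), so j prefers to contribute only if that share exceeds 1/4.8 = 0.2083; otherwise keeping the unit dominates.
The shares above 0.2083 belong to Jia and Ada, contributing 11 each; the remaining 3 contribute 0. Total contributed: 22.
The maintenance fund pays out 4.8 × 22 = 105.60 in total (split across the unequal shares, but the aggregate is all that matters for the group sum).
The 3 free-riders keep 11 each, adding 33. Group total = 33 + 105.60 = 138.60.

138.60 euros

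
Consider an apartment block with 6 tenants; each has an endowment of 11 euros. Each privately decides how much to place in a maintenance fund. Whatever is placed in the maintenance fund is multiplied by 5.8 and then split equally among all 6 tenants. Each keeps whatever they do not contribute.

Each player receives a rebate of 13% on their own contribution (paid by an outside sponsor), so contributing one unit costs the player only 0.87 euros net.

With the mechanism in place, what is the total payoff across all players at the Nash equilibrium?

The effective private return per unit is now (5.8/6) / 0.87 = 1.1111 > 1, so every player's dominant strategy flips to full contribution.
At the Nash equilibrium everyone contributes 11. Group total payoff = 6 × (11 × 0.13 + 5.8 × 11) = 391.38.

391.38 euros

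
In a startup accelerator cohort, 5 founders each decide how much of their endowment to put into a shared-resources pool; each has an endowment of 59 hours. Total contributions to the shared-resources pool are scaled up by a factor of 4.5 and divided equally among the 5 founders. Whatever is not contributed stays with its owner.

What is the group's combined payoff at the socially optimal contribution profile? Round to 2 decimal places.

1327.50 hours

Each contributed unit returns 4.500 to the group as a whole (0.9000 to each of 5 players), which exceeds 1, so the social optimum is full contribution: group total = 4.500 × 295 = 1327.50.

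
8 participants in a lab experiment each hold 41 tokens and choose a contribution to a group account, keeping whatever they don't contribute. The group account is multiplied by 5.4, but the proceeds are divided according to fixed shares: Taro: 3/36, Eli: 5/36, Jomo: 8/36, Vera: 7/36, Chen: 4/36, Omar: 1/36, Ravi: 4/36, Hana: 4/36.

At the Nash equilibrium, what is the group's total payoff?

For player j, contributing a unit is worthwhile iff 5.4 × (j's share) ≥ 1, i.e. iff j's share is at least 0.1852.
The shares above 0.1852 belong to Jomo and Vera, contributing 41 each; the remaining 6 contribute 0. Total contributed: 82.
The group account pays out 5.4 × 82 = 442.80 in total (split across the unequal shares, but the aggregate is all that matters for the group sum).
The 6 free-riders keep 41 each, adding 246. Group total = 246 + 442.80 = 688.80.

688.80 tokens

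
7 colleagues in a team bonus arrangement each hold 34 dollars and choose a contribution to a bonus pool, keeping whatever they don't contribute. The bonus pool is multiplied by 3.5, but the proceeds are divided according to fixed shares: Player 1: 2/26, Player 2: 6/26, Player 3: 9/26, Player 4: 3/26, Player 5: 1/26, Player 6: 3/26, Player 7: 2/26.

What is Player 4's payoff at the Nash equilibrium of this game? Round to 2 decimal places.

47.73 dollars

Each unit j contributes comes back to j as 3.5 × (j's share), so j prefers to contribute only if that share exceeds 1/3.5 = 0.2857; otherwise keeping the unit dominates.
Player 3 alone (share 9/26) is above the threshold, contributing 34; the remaining 6 contribute 0. Total contributed: 34.
Player 4 keeps 34 and receives 3.5 × 34 × 3/26 = 13.73 from the bonus pool, for a payoff of 47.73.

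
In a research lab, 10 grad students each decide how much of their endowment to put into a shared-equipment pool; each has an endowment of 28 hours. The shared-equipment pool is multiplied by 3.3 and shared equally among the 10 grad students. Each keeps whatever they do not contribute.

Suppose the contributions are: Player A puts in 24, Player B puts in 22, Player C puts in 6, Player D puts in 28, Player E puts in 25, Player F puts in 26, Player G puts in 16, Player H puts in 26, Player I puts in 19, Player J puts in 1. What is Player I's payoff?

72.69 hours

Total contributed: 24 + 22 + 6 + 28 + 25 + 26 + 16 + 26 + 19 + 1 = 193.
Each receives 3.3 × 193 / 10 = 63.69 from the shared-equipment pool.
Player I keeps 28 − 19 = 9, so Player I's payoff is 9 + 63.69 = 72.69.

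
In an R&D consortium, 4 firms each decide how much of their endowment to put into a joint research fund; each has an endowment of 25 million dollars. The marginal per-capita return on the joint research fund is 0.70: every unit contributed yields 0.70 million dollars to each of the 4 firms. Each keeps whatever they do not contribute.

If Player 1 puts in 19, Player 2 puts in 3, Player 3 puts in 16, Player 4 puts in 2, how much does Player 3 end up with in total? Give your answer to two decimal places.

Total contributed: 19 + 3 + 16 + 2 = 40.
Each receives 0.70 × 40 = 28.00 from the joint research fund.
Player 3 keeps 25 − 16 = 9, so Player 3's payoff is 9 + 28.00 = 37.00.

37.00 million dollars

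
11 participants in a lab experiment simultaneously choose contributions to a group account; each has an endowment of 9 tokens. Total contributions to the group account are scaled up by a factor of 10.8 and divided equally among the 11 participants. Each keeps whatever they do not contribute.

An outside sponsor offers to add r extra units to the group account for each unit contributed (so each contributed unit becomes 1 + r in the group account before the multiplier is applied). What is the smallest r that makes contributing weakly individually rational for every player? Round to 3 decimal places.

0.019

With matching at rate r, one contributed unit becomes (1 + r) in the group account and returns 10.8 × (1 + r) / 11 to the contributor.
Setting this equal to 1: 1 + r = 11/10.8 = 1.0185.
So the minimum matching rate is r = 1.0185 − 1 = 0.019.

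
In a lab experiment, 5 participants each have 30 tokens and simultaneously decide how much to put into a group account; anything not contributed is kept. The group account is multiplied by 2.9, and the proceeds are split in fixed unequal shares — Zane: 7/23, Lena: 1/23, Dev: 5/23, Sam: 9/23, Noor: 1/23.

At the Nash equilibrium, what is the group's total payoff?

207.00 tokens

For player j, contributing a unit is worthwhile iff 2.9 × (j's share) ≥ 1, i.e. iff j's share is at least 0.3448.
Sam alone (share 9/23) is above the threshold, contributing 30; the remaining 4 contribute 0. Total contributed: 30.
The group account pays out 2.9 × 30 = 87.00 in total (split across the unequal shares, but the aggregate is all that matters for the group sum).
The 4 free-riders keep 30 each, adding 120. Group total = 120 + 87.00 = 207.00.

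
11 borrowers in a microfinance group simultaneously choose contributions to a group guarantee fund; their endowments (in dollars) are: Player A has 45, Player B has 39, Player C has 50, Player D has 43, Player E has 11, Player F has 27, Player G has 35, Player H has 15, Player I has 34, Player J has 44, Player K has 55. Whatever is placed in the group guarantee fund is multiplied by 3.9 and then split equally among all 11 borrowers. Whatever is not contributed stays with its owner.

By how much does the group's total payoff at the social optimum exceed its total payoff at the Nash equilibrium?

The private return per contributed unit is 3.9/11 = 0.3545 < 1 for every player regardless of endowment, so the Nash equilibrium is zero contribution and the group total is Σ E_j = 45 + 39 + 50 + 43 + 11 + 27 + 35 + 15 + 34 + 44 + 55 = 398.
Each contributed unit returns 3.900 to the group, so the social optimum is full contribution by everyone: group total = 3.900 × 398 = 1552.20.
Efficiency loss = (3.900 − 1) × 398 = 1154.20.

1154.20 dollars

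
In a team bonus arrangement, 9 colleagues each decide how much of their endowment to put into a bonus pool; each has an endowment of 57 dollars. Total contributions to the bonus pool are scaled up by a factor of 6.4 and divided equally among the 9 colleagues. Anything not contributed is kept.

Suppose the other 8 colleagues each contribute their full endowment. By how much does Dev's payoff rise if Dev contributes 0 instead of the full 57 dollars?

Switching from a contribution of 57 to 0 lets Dev keep an extra 57 dollars, but lowers the bonus pool by 57, which costs Dev their own share of that drop: 6.4/9 × 57 = 40.53.
Net gain = 57 − 40.53 = 16.47. The private return per contributed unit (0.7111) is below 1, so free-riding is indeed the best response regardless of what the others do.

16.47 dollars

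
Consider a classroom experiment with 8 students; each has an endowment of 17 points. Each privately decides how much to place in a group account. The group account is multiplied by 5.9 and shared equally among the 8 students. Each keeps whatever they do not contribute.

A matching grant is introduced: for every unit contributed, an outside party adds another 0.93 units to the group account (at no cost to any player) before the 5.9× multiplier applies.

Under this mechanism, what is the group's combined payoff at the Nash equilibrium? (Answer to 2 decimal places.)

With the mechanism, a contributed unit returns 5.9 × 1.93 / 8 = 1.4234 per unit of net cost to the contributor — now above 1 — so contributing fully is weakly dominant for every player.
So the Nash equilibrium is full contribution by all 8; the group earns 5.9 × 1.93 × 136 = 1548.63.

1548.63 points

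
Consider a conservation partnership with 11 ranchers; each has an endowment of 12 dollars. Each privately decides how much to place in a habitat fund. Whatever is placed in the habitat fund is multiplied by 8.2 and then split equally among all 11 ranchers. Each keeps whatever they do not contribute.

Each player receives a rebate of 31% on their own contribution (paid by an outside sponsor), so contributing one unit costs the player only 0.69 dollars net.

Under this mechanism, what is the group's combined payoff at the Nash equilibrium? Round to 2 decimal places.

1123.32 dollars

Under the mechanism each unit contributed yields (8.2/11) / 0.69 = 1.0804 back to its contributor per unit of net cost, which exceeds 1, making full contribution the dominant choice for everyone.
At the Nash equilibrium everyone contributes 12. Group total payoff = 11 × (12 × 0.31 + 8.2 × 12) = 1123.32.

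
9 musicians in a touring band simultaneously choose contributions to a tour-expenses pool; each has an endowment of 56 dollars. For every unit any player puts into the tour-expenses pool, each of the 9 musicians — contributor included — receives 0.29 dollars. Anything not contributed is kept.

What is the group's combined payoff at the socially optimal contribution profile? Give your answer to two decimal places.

Each contributed unit returns 2.610 to the group as a whole (0.29 to each of 9 players), which exceeds 1, so the social optimum is full contribution: group total = 2.610 × 504 = 1315.44.

1315.44 dollars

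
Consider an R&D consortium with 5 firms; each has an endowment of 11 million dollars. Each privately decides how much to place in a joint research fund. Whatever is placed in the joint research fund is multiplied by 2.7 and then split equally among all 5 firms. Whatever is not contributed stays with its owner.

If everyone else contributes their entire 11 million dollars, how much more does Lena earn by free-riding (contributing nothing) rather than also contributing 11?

5.06 million dollars

Switching from a contribution of 11 to 0 lets Lena keep an extra 11 million dollars, but lowers the joint research fund by 11, which costs Lena their own share of that drop: 2.7/5 × 11 = 5.94.
Net gain = 11 − 5.94 = 5.06. The private return per contributed unit (0.5400) is below 1, so free-riding is indeed the best response regardless of what the others do.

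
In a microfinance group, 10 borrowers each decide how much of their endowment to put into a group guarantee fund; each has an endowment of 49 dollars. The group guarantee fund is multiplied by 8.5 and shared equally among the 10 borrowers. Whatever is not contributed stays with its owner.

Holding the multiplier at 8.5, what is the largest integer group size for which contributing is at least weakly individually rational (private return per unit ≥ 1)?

8

Private return per unit is 8.5/(group size), which is ≥ 1 whenever the group size is ≤ 8.5.
The largest such integer is 8.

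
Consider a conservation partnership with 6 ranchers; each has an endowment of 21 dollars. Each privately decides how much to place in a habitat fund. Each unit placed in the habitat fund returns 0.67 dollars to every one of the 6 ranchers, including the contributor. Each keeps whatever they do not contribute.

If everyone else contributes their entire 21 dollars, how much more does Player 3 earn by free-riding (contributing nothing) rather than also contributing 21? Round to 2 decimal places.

Switching from a contribution of 21 to 0 lets Player 3 keep an extra 21 dollars, but lowers the habitat fund by 21, which costs Player 3 their own share of that drop: 0.67 × 21 = 14.07.
Net gain = 21 − 14.07 = 6.93. The private return per contributed unit (0.67) is below 1, so free-riding is indeed the best response regardless of what the others do.

6.93 dollars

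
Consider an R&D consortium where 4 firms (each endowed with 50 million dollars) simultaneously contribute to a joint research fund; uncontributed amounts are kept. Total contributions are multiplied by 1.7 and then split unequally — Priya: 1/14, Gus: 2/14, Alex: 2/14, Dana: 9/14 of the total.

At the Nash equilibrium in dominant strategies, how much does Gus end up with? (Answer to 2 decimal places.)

Each unit j contributes comes back to j as 1.7 × (j's share), so j prefers to contribute only if that share exceeds 1/1.7 = 0.5882; otherwise keeping the unit dominates.
Dana alone (share 9/14) is above the threshold, contributing 50; the remaining 3 contribute 0. Total contributed: 50.
Gus keeps 50 and receives 1.7 × 50 × 2/14 = 12.14 from the joint research fund, for a payoff of 62.14.

62.14 million dollars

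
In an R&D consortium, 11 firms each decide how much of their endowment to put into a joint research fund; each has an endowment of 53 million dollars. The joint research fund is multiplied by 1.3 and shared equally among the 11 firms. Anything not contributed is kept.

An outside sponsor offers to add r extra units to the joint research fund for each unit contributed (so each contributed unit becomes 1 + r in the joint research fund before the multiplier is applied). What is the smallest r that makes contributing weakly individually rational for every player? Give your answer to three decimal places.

7.462

With matching at rate r, one contributed unit becomes (1 + r) in the joint research fund and returns 1.3 × (1 + r) / 11 to the contributor.
Setting this equal to 1: 1 + r = 11/1.3 = 8.4615.
So the minimum matching rate is r = 8.4615 − 1 = 7.462.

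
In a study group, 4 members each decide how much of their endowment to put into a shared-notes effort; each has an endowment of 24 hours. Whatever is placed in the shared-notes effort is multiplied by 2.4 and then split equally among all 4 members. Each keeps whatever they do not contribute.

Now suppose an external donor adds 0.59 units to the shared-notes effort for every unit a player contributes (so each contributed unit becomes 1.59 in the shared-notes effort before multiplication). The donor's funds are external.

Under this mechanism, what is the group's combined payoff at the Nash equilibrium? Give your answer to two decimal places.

The effective private return is 2.4 × 1.59 / 4 = 0.9540, which is still under 1, so the mechanism doesn't change anyone's dominant strategy: zero contribution.
At the Nash equilibrium no one contributes; group total payoff = 4 × 24 = 96.

96.00 hours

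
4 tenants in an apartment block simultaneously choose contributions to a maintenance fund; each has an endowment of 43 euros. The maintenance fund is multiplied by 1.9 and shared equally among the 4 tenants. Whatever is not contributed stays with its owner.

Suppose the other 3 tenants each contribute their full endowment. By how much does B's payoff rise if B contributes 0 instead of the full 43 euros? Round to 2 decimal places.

Switching from a contribution of 43 to 0 lets B keep an extra 43 euros, but lowers the maintenance fund by 43, which costs B their own share of that drop: 1.9/4 × 43 = 20.42.
Net gain = 43 − 20.42 = 22.58. The private return per contributed unit (0.4750) is below 1, so free-riding is indeed the best response regardless of what the others do.

22.58 euros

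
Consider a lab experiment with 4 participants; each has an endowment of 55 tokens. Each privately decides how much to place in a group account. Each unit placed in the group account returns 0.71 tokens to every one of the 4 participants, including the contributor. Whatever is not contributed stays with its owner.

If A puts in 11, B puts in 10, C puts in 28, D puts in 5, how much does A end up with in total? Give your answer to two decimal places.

Total contributed: 11 + 10 + 28 + 5 = 54.
Each receives 0.71 × 54 = 38.34 from the group account.
A keeps 55 − 11 = 44, so A's payoff is 44 + 38.34 = 82.34.

82.34 tokens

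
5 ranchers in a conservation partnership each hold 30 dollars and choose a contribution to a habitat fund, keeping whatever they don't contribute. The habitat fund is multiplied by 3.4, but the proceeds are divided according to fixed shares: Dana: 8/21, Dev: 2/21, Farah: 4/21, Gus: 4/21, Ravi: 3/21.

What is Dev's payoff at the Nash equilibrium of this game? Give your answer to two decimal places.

A player with share s gets back 3.4·s per unit contributed, so full contribution is dominant for anyone with s > 1/3.4 = 0.2941 and zero contribution is dominant for anyone below.
Dana alone (share 8/21) is above the threshold, contributing 30; the remaining 4 contribute 0. Total contributed: 30.
Dev keeps 30 and receives 3.4 × 30 × 2/21 = 9.71 from the habitat fund, for a payoff of 39.71.

39.71 dollars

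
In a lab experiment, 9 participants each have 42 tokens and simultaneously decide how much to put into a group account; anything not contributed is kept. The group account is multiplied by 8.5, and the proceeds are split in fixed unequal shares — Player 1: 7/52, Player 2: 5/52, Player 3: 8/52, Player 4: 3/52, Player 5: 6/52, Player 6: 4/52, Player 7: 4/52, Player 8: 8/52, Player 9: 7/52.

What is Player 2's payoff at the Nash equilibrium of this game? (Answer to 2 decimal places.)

179.31 tokens

Each unit j contributes comes back to j as 8.5 × (j's share), so j prefers to contribute only if that share exceeds 1/8.5 = 0.1176; otherwise keeping the unit dominates.
Player 1, Player 3, Player 8 and Player 9 are above the threshold, contributing 42 each; the remaining 5 contribute 0. Total contributed: 168.
Player 2 keeps 42 and receives 8.5 × 168 × 5/52 = 137.31 from the group account, for a payoff of 179.31.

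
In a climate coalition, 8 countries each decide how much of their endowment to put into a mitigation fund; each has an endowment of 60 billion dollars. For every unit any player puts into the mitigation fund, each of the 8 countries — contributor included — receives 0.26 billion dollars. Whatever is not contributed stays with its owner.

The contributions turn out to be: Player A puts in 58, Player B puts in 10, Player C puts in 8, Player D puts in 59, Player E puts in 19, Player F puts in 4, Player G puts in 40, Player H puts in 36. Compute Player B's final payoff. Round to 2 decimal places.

Total contributed: 58 + 10 + 8 + 59 + 19 + 4 + 40 + 36 = 234.
Each receives 0.26 × 234 = 60.84 from the mitigation fund.
Player B keeps 60 − 10 = 50, so Player B's payoff is 50 + 60.84 = 110.84.

110.84 billion dollars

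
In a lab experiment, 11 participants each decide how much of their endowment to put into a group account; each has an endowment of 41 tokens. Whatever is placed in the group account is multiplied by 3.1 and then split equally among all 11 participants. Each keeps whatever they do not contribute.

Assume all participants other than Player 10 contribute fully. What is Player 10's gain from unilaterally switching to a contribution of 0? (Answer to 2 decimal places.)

29.45 tokens

Switching from a contribution of 41 to 0 lets Player 10 keep an extra 41 tokens, but lowers the group account by 41, which costs Player 10 their own share of that drop: 3.1/11 × 41 = 11.55.
Net gain = 41 − 11.55 = 29.45. The private return per contributed unit (0.2818) is below 1, so free-riding is indeed the best response regardless of what the others do.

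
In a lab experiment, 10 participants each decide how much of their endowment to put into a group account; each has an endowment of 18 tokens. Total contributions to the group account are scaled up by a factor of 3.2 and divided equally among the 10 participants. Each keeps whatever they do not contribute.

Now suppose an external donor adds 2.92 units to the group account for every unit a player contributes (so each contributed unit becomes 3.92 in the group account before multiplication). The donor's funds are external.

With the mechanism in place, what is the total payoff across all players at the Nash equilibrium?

2257.92 tokens

With the mechanism, a contributed unit returns 3.2 × 3.92 / 10 = 1.2544 per unit of net cost to the contributor — now above 1 — so contributing fully is weakly dominant for every player.
At the Nash equilibrium everyone contributes 18. Group total payoff = 3.2 × 3.92 × 180 = 2257.92.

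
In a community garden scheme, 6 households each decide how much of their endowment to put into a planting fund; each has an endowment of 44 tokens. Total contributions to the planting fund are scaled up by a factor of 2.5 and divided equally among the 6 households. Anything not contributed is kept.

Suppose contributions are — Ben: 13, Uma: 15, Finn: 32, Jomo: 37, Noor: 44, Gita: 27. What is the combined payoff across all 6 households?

Total contributed: 13 + 15 + 32 + 37 + 44 + 27 = 168; total kept: 6 × 44 − 168 = 96.
The planting fund pays out 2.5 × 168 = 420.00 in aggregate.
Group total = 96 + 420.00 = 516.00.

516.00 tokens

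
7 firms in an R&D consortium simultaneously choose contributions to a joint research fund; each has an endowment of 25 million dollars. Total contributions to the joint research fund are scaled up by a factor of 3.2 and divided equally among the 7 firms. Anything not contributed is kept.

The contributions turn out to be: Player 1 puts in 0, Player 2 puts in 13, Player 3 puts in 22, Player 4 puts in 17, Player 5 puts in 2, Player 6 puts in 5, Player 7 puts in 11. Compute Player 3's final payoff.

35.00 million dollars

Total contributed: 0 + 13 + 22 + 17 + 2 + 5 + 11 = 70.
Each receives 3.2 × 70 / 7 = 32.00 from the joint research fund.
Player 3 keeps 25 − 22 = 3, so Player 3's payoff is 3 + 32.00 = 35.00.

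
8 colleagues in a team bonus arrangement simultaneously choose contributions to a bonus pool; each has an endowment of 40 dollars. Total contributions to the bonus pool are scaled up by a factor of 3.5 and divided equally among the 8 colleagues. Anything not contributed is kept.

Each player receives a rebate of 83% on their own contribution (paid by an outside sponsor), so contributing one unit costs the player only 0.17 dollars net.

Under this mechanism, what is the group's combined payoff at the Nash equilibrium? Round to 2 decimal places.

1385.60 dollars

The effective private return per unit is now (3.5/8) / 0.17 = 2.5735 > 1, so every player's dominant strategy flips to full contribution.
So the Nash equilibrium is full contribution by all 8; the group earns 8 × (40 × 0.83 + 3.5 × 40) = 1385.60.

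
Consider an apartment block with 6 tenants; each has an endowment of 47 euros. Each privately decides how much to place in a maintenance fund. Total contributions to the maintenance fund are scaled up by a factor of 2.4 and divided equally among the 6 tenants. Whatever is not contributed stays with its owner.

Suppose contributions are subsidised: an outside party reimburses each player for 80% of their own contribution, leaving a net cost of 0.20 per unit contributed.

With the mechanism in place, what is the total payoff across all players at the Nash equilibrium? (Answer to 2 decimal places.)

902.40 euros

The effective private return per unit is now (2.4/6) / 0.20 = 2.0000 > 1, so every player's dominant strategy flips to full contribution.
At the Nash equilibrium everyone contributes 47. Group total payoff = 6 × (47 × 0.80 + 2.4 × 47) = 902.40.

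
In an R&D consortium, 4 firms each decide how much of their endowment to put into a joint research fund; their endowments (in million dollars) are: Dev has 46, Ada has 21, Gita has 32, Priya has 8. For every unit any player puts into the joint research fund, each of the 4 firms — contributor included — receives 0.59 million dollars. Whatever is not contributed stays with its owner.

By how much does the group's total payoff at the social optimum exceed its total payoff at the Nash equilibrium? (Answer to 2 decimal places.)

145.52 million dollars

The private return per contributed unit is 0.59 < 1 for everyone, so the Nash equilibrium is zero contribution and the group total is Σ E_j = 46 + 21 + 32 + 8 = 107.
Each contributed unit returns 2.360 to the group, so the social optimum is full contribution by everyone: group total = 2.360 × 107 = 252.52.
Efficiency loss = (2.360 − 1) × 107 = 145.52.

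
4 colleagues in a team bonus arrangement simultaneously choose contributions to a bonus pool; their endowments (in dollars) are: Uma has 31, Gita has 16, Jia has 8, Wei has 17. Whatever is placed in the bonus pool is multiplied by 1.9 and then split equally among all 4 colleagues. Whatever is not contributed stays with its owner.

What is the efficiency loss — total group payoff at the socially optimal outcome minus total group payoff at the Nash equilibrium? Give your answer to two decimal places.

The private return per contributed unit is 1.9/4 = 0.4750 < 1 for every player regardless of endowment, so the Nash equilibrium is zero contribution and the group total is Σ E_j = 31 + 16 + 8 + 17 = 72.
Each contributed unit returns 1.900 to the group, so the social optimum is full contribution by everyone: group total = 1.900 × 72 = 136.80.
Efficiency loss = (1.900 − 1) × 72 = 64.80.

64.80 dollars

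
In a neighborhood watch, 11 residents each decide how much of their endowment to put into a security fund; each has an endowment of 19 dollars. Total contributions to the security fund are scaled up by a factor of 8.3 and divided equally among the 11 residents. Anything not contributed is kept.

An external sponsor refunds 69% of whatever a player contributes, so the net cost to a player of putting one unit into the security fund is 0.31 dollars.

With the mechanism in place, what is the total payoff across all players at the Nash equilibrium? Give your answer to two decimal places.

With the mechanism, a contributed unit returns (8.3/11) / 0.31 = 2.4340 per unit of net cost to the contributor — now above 1 — so contributing fully is weakly dominant for every player.
So the Nash equilibrium is full contribution by all 11; the group earns 11 × (19 × 0.69 + 8.3 × 19) = 1878.91.

1878.91 dollars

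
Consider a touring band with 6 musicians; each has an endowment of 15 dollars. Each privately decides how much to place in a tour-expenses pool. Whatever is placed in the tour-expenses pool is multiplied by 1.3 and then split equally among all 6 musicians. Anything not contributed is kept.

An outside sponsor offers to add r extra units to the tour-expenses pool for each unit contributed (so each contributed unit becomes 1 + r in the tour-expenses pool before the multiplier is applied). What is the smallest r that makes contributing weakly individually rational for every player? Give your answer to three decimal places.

3.615

With matching at rate r, one contributed unit becomes (1 + r) in the tour-expenses pool and returns 1.3 × (1 + r) / 6 to the contributor.
Setting this equal to 1: 1 + r = 6/1.3 = 4.6154.
So the minimum matching rate is r = 4.6154 − 1 = 3.615.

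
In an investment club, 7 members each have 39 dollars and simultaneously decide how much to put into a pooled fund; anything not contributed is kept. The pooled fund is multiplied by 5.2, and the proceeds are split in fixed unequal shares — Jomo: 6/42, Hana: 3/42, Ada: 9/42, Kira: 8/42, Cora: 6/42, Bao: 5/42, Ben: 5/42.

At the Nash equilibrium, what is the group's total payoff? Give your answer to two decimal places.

436.80 dollars

A player with share s gets back 5.2·s per unit contributed, so full contribution is dominant for anyone with s > 1/5.2 = 0.1923 and zero contribution is dominant for anyone below.
Ada alone (share 9/42) is above the threshold, contributing 39; the remaining 6 contribute 0. Total contributed: 39.
The pooled fund pays out 5.2 × 39 = 202.80 in total (split across the unequal shares, but the aggregate is all that matters for the group sum).
The 6 free-riders keep 39 each, adding 234. Group total = 234 + 202.80 = 436.80.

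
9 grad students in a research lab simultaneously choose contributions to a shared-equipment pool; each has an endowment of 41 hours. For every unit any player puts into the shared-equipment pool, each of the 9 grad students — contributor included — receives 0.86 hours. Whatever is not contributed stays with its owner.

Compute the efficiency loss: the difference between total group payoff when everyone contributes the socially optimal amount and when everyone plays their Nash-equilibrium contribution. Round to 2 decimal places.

The private return per contributed unit is 0.86 < 1, so contributing 0 is dominant for every player. At the Nash equilibrium everyone keeps their 41, and the group total is 9 × 41 = 369.
Each contributed unit returns 7.740 to the group as a whole (0.86 to each of 9 players), which exceeds 1, so the social optimum is full contribution: group total = 7.740 × 369 = 2856.06.
Efficiency loss = 2856.06 − 369 = 2487.06.

2487.06 hours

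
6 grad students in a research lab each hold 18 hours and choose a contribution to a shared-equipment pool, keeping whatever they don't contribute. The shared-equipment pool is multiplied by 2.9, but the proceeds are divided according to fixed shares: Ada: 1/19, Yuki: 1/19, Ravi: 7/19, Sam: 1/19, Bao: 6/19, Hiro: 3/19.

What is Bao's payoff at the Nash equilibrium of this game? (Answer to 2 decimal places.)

For player j, contributing a unit is worthwhile iff 2.9 × (j's share) ≥ 1, i.e. iff j's share is at least 0.3448.
Ravi alone (share 7/19) is above the threshold, contributing 18; the remaining 5 contribute 0. Total contributed: 18.
Bao keeps 18 and receives 2.9 × 18 × 6/19 = 16.48 from the shared-equipment pool, for a payoff of 34.48.

34.48 hours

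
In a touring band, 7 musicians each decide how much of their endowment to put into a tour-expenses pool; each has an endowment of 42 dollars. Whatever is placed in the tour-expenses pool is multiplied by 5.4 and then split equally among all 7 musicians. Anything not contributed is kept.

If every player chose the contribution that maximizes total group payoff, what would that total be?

1587.60 dollars

Each contributed unit returns 5.400 to the group as a whole (0.7714 to each of 7 players), which exceeds 1, so the social optimum is full contribution: group total = 5.400 × 294 = 1587.60.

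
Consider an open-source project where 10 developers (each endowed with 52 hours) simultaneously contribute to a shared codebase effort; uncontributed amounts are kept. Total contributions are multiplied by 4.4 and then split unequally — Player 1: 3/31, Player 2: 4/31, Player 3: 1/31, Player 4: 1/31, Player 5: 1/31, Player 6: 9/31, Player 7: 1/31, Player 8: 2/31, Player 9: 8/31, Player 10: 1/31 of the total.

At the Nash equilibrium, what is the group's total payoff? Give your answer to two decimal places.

For player j, contributing a unit is worthwhile iff 4.4 × (j's share) ≥ 1, i.e. iff j's share is at least 0.2273.
Player 6 and Player 9 clear that bar, contributing 52 each; the remaining 8 contribute 0. Total contributed: 104.
The shared codebase effort pays out 4.4 × 104 = 457.60 in total (split across the unequal shares, but the aggregate is all that matters for the group sum).
The 8 free-riders keep 52 each, adding 416. Group total = 416 + 457.60 = 873.60.

873.60 hours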